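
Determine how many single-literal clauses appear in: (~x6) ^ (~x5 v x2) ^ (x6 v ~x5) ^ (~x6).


A unit clause contains exactly one literal.
Unit clauses found: (~x6), (~x6).
Count = 2.

2


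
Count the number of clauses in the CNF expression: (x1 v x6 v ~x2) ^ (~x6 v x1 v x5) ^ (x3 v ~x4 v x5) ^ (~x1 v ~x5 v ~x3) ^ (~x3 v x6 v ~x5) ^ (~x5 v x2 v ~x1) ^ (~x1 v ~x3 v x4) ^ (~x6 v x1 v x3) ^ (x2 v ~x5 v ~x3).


Each group enclosed in parentheses joined by ^ is one clause.
Counting the conjuncts: 9 clauses.

9


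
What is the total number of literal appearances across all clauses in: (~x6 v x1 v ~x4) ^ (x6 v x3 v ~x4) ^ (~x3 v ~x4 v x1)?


Clause lengths: 3, 3, 3.
Sum = 3 + 3 + 3 = 9.

9


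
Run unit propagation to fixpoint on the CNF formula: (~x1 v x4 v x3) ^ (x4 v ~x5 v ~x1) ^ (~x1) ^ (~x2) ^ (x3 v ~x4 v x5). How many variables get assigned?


Unit propagation repeatedly assigns the literal in any unit clause, then simplifies.
Assignments in order: x1 = F, x2 = F.
No further unit clauses remain.
Total variables assigned = 2.

2


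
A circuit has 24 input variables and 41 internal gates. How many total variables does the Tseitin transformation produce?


The Tseitin transformation introduces one auxiliary variable per gate.
Total variables = inputs + gates = 24 + 41 = 65.

65


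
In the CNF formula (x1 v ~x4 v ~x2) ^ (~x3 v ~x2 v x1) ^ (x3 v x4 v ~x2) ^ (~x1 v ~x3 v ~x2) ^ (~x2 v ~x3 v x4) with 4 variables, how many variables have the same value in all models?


Find all satisfying assignments: 9 model(s).
Check which variables have the same value in every model.
No variable is fixed across all models.
Backbone size = 0.

0


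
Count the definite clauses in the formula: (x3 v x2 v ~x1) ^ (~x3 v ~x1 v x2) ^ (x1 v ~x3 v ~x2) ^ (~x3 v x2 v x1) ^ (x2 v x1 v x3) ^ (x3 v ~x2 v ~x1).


A definite clause has exactly one positive literal.
Clause 1: 2 positive -> not definite
Clause 2: 1 positive -> definite
Clause 3: 1 positive -> definite
Clause 4: 2 positive -> not definite
Clause 5: 3 positive -> not definite
Clause 6: 1 positive -> definite
Definite clause count = 3.

3


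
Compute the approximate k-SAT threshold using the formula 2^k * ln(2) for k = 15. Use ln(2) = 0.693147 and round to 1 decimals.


Using the asymptotic formula: threshold ~ 2^k * ln(2).
2^15 = 32768.
32768 * 0.693147 = 22713.0.

22713.0


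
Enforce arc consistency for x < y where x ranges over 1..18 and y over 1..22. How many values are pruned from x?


For the constraint x < y, x needs a supporting value in y's domain.
x can be at most 21 (one less than y's maximum).
Valid x values from domain: 18 out of 18.
Pruned = 18 - 18 = 0.

0


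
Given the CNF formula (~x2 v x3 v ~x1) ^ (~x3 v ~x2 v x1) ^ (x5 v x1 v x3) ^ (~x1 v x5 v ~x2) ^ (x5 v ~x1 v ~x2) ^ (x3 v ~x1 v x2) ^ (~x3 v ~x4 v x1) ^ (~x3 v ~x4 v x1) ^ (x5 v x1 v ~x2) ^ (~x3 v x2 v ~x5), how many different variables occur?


Identify each distinct variable in the formula.
Variables found: x1, x2, x3, x4, x5.
Total distinct variables = 5.

5


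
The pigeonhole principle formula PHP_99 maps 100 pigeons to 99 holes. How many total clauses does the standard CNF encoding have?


The PHP encoding has two parts:
1) At-least-one-hole clauses: 100 (one per pigeon, each with 99 literals).
2) At-most-one-pigeon-per-hole clauses: 99 holes * C(100,2) = 99 * 4950 = 490050.
Total clauses = 100 + 490050 = 490150.

490150


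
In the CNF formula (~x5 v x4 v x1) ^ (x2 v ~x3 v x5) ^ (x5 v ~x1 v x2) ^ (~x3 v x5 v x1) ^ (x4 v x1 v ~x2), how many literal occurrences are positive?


Scan each clause for unnegated literals.
Clause 1: 2 positive; Clause 2: 2 positive; Clause 3: 2 positive; Clause 4: 2 positive; Clause 5: 2 positive.
Total positive literal occurrences = 10.

10


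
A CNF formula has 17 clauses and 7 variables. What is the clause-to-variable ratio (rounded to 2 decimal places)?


Clause-to-variable ratio = clauses / variables.
17 / 7 = 2.43.

2.43


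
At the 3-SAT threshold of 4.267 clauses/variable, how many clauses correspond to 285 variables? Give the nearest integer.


The 3-SAT phase transition occurs at approximately 4.267 clauses per variable.
m = 4.267 * 285 = 1216.095.
Rounded to nearest integer: 1216.

1216


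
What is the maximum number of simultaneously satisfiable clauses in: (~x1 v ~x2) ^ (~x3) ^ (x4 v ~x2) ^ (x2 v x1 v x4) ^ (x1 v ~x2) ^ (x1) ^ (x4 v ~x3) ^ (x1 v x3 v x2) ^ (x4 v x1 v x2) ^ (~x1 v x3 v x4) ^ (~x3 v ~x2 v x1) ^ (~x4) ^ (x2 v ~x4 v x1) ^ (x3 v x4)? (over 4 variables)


Enumerate all 16 truth assignments.
For each, count how many of the 14 clauses are satisfied.
The formula is not fully satisfiable, so the maximum is below 14.
Maximum simultaneously satisfiable clauses = 13.

13


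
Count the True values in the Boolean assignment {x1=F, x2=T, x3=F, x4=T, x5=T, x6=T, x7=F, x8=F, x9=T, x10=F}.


The weight is the number of variables assigned True.
True variables: x2, x4, x5, x6, x9.
Weight = 5.

5


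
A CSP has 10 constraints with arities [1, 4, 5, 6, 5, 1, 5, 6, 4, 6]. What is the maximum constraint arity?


The arities are: 1, 4, 5, 6, 5, 1, 5, 6, 4, 6.
Scan for the maximum value.
Maximum arity = 6.

6


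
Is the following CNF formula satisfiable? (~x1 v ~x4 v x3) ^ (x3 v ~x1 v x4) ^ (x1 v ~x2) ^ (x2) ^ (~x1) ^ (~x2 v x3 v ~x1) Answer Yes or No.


Check all 16 possible truth assignments.
Number of satisfying assignments found: 0.
The formula is unsatisfiable.

No


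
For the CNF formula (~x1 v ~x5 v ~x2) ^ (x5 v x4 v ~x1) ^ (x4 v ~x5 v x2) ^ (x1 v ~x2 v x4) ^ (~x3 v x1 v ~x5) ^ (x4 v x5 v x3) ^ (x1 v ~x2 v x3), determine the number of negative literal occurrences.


Scan each clause for negated literals.
Clause 1: 3 negative; Clause 2: 1 negative; Clause 3: 1 negative; Clause 4: 1 negative; Clause 5: 2 negative; Clause 6: 0 negative; Clause 7: 1 negative.
Total negative literal occurrences = 9.

9


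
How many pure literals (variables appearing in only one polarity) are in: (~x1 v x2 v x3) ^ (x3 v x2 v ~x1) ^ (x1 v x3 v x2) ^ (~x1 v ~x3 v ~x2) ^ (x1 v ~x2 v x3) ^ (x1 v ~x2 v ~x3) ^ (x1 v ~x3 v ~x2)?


A pure literal appears in only one polarity across all clauses.
No pure literals found.
Count = 0.

0


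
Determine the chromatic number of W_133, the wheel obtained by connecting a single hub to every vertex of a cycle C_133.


W_133 consists of the cycle C_133 together with a hub vertex adjacent to every cycle vertex.
The cycle C_133 needs 3 colors (odd cycle -> 3).
The hub is adjacent to every cycle vertex, so it must receive a new color distinct from all of them.
Chromatic number = 3 + 1 = 4.

4


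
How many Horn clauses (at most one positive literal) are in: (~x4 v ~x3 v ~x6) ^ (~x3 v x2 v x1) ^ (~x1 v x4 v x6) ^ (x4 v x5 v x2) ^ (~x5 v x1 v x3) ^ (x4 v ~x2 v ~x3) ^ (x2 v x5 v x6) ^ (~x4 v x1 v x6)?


A Horn clause has at most one positive literal.
Clause 1: 0 positive lit(s) -> Horn
Clause 2: 2 positive lit(s) -> not Horn
Clause 3: 2 positive lit(s) -> not Horn
Clause 4: 3 positive lit(s) -> not Horn
Clause 5: 2 positive lit(s) -> not Horn
Clause 6: 1 positive lit(s) -> Horn
Clause 7: 3 positive lit(s) -> not Horn
Clause 8: 2 positive lit(s) -> not Horn
Total Horn clauses = 2.

2


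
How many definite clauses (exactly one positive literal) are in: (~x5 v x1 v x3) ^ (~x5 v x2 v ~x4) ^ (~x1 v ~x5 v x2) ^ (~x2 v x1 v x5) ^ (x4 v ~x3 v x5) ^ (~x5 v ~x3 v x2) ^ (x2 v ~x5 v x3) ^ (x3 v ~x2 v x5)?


A definite clause has exactly one positive literal.
Clause 1: 2 positive -> not definite
Clause 2: 1 positive -> definite
Clause 3: 1 positive -> definite
Clause 4: 2 positive -> not definite
Clause 5: 2 positive -> not definite
Clause 6: 1 positive -> definite
Clause 7: 2 positive -> not definite
Clause 8: 2 positive -> not definite
Definite clause count = 3.

3


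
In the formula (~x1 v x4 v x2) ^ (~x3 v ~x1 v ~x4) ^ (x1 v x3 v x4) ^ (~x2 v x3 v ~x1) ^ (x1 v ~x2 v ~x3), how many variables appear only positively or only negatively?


A pure literal appears in only one polarity across all clauses.
No pure literals found.
Count = 0.

0


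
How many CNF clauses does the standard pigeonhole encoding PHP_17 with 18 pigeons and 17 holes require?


The PHP encoding has two parts:
1) At-least-one-hole clauses: 18 (one per pigeon, each with 17 literals).
2) At-most-one-pigeon-per-hole clauses: 17 holes * C(18,2) = 17 * 153 = 2601.
Total clauses = 18 + 2601 = 2619.

2619


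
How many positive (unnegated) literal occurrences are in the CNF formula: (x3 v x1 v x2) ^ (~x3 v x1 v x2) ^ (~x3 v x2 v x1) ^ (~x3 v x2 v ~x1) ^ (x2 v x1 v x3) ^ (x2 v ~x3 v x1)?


Scan each clause for unnegated literals.
Clause 1: 3 positive; Clause 2: 2 positive; Clause 3: 2 positive; Clause 4: 1 positive; Clause 5: 3 positive; Clause 6: 2 positive.
Total positive literal occurrences = 13.

13


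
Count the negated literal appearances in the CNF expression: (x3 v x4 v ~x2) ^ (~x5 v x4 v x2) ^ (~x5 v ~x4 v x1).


Scan each clause for negated literals.
Clause 1: 1 negative; Clause 2: 1 negative; Clause 3: 2 negative.
Total negative literal occurrences = 4.

4


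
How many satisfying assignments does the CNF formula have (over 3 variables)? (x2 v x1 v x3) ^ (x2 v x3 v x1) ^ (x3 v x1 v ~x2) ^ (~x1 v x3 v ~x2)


Enumerate all 8 truth assignments over 3 variables.
Test each against every clause.
Satisfying assignments found: 5.

5


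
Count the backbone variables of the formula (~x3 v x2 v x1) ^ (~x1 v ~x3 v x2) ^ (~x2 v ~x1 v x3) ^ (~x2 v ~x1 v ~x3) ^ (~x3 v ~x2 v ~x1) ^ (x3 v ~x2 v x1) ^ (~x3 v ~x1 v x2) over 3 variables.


Find all satisfying assignments: 3 model(s).
Check which variables have the same value in every model.
No variable is fixed across all models.
Backbone size = 0.

0


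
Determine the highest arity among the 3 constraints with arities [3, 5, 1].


The arities are: 3, 5, 1.
Scan for the maximum value.
Maximum arity = 5.

5


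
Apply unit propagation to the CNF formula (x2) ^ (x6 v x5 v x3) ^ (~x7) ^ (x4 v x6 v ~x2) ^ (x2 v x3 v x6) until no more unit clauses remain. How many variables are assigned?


Unit propagation repeatedly assigns the literal in any unit clause, then simplifies.
Assignments in order: x2 = T, x7 = F.
No further unit clauses remain.
Total variables assigned = 2.

2


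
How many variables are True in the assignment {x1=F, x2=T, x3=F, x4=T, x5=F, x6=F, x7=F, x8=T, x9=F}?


The weight is the number of variables assigned True.
True variables: x2, x4, x8.
Weight = 3.

3


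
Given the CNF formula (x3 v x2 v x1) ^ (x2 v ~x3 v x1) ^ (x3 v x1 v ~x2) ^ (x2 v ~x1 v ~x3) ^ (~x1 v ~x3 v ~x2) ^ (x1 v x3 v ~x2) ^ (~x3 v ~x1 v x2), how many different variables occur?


Identify each distinct variable in the formula.
Variables found: x1, x2, x3.
Total distinct variables = 3.

3


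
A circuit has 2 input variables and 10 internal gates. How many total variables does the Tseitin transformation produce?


The Tseitin transformation introduces one auxiliary variable per gate.
Total variables = inputs + gates = 2 + 10 = 12.

12


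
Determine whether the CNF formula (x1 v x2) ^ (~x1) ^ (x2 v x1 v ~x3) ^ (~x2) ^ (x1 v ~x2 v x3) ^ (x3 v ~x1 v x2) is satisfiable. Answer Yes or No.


Check all 8 possible truth assignments.
Number of satisfying assignments found: 0.
The formula is unsatisfiable.

No


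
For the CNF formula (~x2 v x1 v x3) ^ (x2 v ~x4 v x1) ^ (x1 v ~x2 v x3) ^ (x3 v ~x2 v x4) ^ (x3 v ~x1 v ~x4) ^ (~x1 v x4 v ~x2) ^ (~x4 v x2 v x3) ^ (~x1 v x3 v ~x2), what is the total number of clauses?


Each group enclosed in parentheses joined by ^ is one clause.
Counting the conjuncts: 8 clauses.

8


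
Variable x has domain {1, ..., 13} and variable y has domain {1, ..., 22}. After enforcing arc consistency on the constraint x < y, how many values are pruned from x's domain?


For the constraint x < y, x needs a supporting value in y's domain.
x can be at most 21 (one less than y's maximum).
Valid x values from domain: 13 out of 13.
Pruned = 13 - 13 = 0.

0


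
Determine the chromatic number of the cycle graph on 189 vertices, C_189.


An odd cycle cannot be 2-colored: alternating two colors around the cycle returns to the start with a conflict.
Since 189 is odd, three colors are required (and three suffice).
Chromatic number = 3.

3


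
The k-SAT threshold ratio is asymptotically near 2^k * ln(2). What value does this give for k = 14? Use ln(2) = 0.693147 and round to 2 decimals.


Using the asymptotic formula: threshold ~ 2^k * ln(2).
2^14 = 16384.
16384 * 0.693147 = 11356.52.

11356.52


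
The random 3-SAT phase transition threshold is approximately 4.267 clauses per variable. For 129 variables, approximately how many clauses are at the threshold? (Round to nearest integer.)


The 3-SAT phase transition occurs at approximately 4.267 clauses per variable.
m = 4.267 * 129 = 550.443.
Rounded to nearest integer: 550.

550


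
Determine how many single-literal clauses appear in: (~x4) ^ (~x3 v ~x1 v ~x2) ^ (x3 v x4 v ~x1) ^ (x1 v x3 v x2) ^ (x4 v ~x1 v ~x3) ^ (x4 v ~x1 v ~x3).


A unit clause contains exactly one literal.
Unit clauses found: (~x4).
Count = 1.

1


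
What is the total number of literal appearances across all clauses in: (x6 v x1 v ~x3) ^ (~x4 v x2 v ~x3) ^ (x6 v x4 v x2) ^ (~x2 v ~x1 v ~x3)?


Clause lengths: 3, 3, 3, 3.
Sum = 3 + 3 + 3 + 3 = 12.

12


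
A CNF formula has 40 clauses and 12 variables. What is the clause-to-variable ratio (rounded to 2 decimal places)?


Clause-to-variable ratio = clauses / variables.
40 / 12 = 3.33.

3.33


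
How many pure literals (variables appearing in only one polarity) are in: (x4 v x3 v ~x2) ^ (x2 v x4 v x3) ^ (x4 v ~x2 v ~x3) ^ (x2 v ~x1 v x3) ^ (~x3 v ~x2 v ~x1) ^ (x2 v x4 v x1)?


A pure literal appears in only one polarity across all clauses.
Pure literals: x4 (positive only).
Count = 1.

1


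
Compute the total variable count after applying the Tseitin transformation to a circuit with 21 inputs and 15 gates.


The Tseitin transformation introduces one auxiliary variable per gate.
Total variables = inputs + gates = 21 + 15 = 36.

36


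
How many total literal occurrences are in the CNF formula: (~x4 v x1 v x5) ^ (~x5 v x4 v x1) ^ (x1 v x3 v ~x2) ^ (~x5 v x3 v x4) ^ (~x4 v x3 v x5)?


Clause lengths: 3, 3, 3, 3, 3.
Sum = 3 + 3 + 3 + 3 + 3 = 15.

15


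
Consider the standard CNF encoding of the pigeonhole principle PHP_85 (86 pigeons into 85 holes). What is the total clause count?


The PHP encoding has two parts:
1) At-least-one-hole clauses: 86 (one per pigeon, each with 85 literals).
2) At-most-one-pigeon-per-hole clauses: 85 holes * C(86,2) = 85 * 3655 = 310675.
Total clauses = 86 + 310675 = 310761.

310761


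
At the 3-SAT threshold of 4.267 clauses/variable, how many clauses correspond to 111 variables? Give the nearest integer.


The 3-SAT phase transition occurs at approximately 4.267 clauses per variable.
m = 4.267 * 111 = 473.637.
Rounded to nearest integer: 474.

474


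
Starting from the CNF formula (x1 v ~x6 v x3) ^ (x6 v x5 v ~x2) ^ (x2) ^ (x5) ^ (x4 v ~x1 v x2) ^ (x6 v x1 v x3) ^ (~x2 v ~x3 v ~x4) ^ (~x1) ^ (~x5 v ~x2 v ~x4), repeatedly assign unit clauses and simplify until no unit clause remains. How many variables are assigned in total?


Unit propagation repeatedly assigns the literal in any unit clause, then simplifies.
Assignments in order: x2 = T, x5 = T, x1 = F, x4 = F.
No further unit clauses remain.
Total variables assigned = 4.

4


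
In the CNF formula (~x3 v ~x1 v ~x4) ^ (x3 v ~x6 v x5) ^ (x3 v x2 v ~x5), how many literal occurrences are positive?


Scan each clause for unnegated literals.
Clause 1: 0 positive; Clause 2: 2 positive; Clause 3: 2 positive.
Total positive literal occurrences = 4.

4


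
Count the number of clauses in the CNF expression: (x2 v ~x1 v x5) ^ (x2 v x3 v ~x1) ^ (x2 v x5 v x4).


Each group enclosed in parentheses joined by ^ is one clause.
Counting the conjuncts: 3 clauses.

3


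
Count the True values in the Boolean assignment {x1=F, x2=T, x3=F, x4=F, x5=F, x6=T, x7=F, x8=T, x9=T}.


The weight is the number of variables assigned True.
True variables: x2, x6, x8, x9.
Weight = 4.

4


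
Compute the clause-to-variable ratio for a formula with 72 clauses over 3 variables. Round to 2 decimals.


Clause-to-variable ratio = clauses / variables.
72 / 3 = 24.0.

24.0


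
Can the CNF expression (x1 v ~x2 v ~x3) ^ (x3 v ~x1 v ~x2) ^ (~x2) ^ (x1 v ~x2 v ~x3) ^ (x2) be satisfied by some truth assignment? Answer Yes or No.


Check all 8 possible truth assignments.
Number of satisfying assignments found: 0.
The formula is unsatisfiable.

No


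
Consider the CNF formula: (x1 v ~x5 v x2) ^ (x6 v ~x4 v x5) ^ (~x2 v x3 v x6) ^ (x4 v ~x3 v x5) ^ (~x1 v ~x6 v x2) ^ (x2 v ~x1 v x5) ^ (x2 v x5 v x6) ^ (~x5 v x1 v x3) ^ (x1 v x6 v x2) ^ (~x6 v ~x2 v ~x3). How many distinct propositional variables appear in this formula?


Identify each distinct variable in the formula.
Variables found: x1, x2, x3, x4, x5, x6.
Total distinct variables = 6.

6


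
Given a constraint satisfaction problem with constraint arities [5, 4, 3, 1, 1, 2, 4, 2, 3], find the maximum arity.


The arities are: 5, 4, 3, 1, 1, 2, 4, 2, 3.
Scan for the maximum value.
Maximum arity = 5.

5


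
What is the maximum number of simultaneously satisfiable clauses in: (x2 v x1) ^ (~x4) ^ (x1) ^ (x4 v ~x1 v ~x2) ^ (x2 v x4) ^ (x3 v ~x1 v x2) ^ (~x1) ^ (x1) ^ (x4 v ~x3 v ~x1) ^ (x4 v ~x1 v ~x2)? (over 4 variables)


Enumerate all 16 truth assignments.
For each, count how many of the 10 clauses are satisfied.
The formula is not fully satisfiable, so the maximum is below 10.
Maximum simultaneously satisfiable clauses = 8.

8


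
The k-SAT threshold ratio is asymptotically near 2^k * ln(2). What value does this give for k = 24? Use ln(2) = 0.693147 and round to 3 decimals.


Using the asymptotic formula: threshold ~ 2^k * ln(2).
2^24 = 16777216.
16777216 * 0.693147 = 11629076.939.

11629076.939


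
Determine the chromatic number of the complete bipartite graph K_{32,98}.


K_{32,98} is bipartite by definition: the two parts are independent sets, with every edge crossing between them.
Color all vertices in one part with color 1 and all vertices in the other part with color 2.
Since the graph has at least one edge, one color does not suffice.
Chromatic number = 2.

2


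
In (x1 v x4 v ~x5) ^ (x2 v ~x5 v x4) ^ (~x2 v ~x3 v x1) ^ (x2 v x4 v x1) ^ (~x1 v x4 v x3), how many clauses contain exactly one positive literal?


A definite clause has exactly one positive literal.
Clause 1: 2 positive -> not definite
Clause 2: 2 positive -> not definite
Clause 3: 1 positive -> definite
Clause 4: 3 positive -> not definite
Clause 5: 2 positive -> not definite
Definite clause count = 1.

1


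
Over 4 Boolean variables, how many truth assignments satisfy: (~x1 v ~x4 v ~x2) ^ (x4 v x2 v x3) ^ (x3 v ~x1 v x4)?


Enumerate all 16 truth assignments over 4 variables.
Test each against every clause.
Satisfying assignments found: 11.

11


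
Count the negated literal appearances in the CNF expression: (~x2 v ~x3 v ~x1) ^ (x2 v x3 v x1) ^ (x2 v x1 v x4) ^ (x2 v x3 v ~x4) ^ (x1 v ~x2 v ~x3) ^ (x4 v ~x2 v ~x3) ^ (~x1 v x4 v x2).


Scan each clause for negated literals.
Clause 1: 3 negative; Clause 2: 0 negative; Clause 3: 0 negative; Clause 4: 1 negative; Clause 5: 2 negative; Clause 6: 2 negative; Clause 7: 1 negative.
Total negative literal occurrences = 9.

9


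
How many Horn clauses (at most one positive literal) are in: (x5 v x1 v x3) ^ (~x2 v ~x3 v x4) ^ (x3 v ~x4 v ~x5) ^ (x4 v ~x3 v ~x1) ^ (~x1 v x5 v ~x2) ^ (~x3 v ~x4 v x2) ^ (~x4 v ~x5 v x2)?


A Horn clause has at most one positive literal.
Clause 1: 3 positive lit(s) -> not Horn
Clause 2: 1 positive lit(s) -> Horn
Clause 3: 1 positive lit(s) -> Horn
Clause 4: 1 positive lit(s) -> Horn
Clause 5: 1 positive lit(s) -> Horn
Clause 6: 1 positive lit(s) -> Horn
Clause 7: 1 positive lit(s) -> Horn
Total Horn clauses = 6.

6


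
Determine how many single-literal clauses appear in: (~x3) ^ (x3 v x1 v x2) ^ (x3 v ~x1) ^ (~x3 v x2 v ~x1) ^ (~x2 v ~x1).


A unit clause contains exactly one literal.
Unit clauses found: (~x3).
Count = 1.

1


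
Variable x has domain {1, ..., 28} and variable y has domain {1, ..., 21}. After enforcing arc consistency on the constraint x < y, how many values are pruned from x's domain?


For the constraint x < y, x needs a supporting value in y's domain.
x can be at most 20 (one less than y's maximum).
Valid x values from domain: 20 out of 28.
Pruned = 28 - 20 = 8.

8


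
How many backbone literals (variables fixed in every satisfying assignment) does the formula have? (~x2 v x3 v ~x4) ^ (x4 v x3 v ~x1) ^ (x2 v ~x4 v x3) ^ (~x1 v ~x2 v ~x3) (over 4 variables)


Find all satisfying assignments: 8 model(s).
Check which variables have the same value in every model.
No variable is fixed across all models.
Backbone size = 0.

0


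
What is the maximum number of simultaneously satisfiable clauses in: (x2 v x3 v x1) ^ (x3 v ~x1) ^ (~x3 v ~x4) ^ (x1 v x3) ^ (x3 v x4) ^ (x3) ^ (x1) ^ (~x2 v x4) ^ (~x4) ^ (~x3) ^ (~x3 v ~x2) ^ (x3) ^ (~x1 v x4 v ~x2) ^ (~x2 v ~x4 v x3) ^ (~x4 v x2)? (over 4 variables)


Enumerate all 16 truth assignments.
For each, count how many of the 15 clauses are satisfied.
The formula is not fully satisfiable, so the maximum is below 15.
Maximum simultaneously satisfiable clauses = 14.

14


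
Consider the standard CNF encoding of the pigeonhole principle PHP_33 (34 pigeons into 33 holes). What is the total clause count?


The PHP encoding has two parts:
1) At-least-one-hole clauses: 34 (one per pigeon, each with 33 literals).
2) At-most-one-pigeon-per-hole clauses: 33 holes * C(34,2) = 33 * 561 = 18513.
Total clauses = 34 + 18513 = 18547.

18547


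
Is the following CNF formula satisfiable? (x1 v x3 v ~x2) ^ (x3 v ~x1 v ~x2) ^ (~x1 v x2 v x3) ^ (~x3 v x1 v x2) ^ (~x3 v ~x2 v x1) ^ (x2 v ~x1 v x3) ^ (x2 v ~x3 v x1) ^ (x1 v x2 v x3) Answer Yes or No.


Check all 8 possible truth assignments.
Number of satisfying assignments found: 2.
The formula is satisfiable.

Yes


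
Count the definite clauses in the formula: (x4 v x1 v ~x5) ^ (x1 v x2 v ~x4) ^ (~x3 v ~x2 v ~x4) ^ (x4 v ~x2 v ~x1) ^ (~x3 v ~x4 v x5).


A definite clause has exactly one positive literal.
Clause 1: 2 positive -> not definite
Clause 2: 2 positive -> not definite
Clause 3: 0 positive -> not definite
Clause 4: 1 positive -> definite
Clause 5: 1 positive -> definite
Definite clause count = 2.

2


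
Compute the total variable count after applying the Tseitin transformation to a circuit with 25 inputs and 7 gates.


The Tseitin transformation introduces one auxiliary variable per gate.
Total variables = inputs + gates = 25 + 7 = 32.

32


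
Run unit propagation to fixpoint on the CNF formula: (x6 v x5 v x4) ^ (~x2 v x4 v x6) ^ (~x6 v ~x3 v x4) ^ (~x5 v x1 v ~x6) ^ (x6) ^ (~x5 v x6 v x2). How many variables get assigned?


Unit propagation repeatedly assigns the literal in any unit clause, then simplifies.
Assignments in order: x6 = T.
No further unit clauses remain.
Total variables assigned = 1.

1


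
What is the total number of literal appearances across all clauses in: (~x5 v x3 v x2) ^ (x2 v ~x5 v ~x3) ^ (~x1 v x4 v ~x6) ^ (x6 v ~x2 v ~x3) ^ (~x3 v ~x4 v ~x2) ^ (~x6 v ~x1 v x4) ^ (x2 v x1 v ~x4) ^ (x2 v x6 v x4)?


Clause lengths: 3, 3, 3, 3, 3, 3, 3, 3.
Sum = 3 + 3 + 3 + 3 + 3 + 3 + 3 + 3 = 24.

24


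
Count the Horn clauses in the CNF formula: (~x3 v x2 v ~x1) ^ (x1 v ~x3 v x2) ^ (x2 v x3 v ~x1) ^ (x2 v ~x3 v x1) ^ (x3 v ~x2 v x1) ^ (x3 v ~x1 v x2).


A Horn clause has at most one positive literal.
Clause 1: 1 positive lit(s) -> Horn
Clause 2: 2 positive lit(s) -> not Horn
Clause 3: 2 positive lit(s) -> not Horn
Clause 4: 2 positive lit(s) -> not Horn
Clause 5: 2 positive lit(s) -> not Horn
Clause 6: 2 positive lit(s) -> not Horn
Total Horn clauses = 1.

1


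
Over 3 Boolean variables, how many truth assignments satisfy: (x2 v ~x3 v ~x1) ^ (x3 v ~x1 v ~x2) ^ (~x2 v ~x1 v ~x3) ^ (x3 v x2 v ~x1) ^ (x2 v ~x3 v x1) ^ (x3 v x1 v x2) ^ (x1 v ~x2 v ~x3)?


Enumerate all 8 truth assignments over 3 variables.
Test each against every clause.
Satisfying assignments found: 1.

1


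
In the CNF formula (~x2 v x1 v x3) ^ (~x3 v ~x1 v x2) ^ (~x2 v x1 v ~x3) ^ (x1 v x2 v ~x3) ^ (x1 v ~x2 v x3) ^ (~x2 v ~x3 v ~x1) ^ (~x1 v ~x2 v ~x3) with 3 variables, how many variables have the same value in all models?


Find all satisfying assignments: 3 model(s).
Check which variables have the same value in every model.
Fixed variables: x3=F.
Backbone size = 1.

1


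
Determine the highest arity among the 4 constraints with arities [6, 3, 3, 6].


The arities are: 6, 3, 3, 6.
Scan for the maximum value.
Maximum arity = 6.

6


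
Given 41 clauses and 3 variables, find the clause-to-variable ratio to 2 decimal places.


Clause-to-variable ratio = clauses / variables.
41 / 3 = 13.67.

13.67


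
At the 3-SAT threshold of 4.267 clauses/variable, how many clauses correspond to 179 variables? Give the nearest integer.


The 3-SAT phase transition occurs at approximately 4.267 clauses per variable.
m = 4.267 * 179 = 763.793.
Rounded to nearest integer: 764.

764


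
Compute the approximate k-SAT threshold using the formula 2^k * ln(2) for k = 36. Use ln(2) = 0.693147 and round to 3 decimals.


Using the asymptotic formula: threshold ~ 2^k * ln(2).
2^36 = 68719476736.
68719476736 * 0.693147 = 47632699141.128.

47632699141.128


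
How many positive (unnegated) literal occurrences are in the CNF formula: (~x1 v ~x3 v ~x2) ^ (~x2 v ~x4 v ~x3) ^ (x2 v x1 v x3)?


Scan each clause for unnegated literals.
Clause 1: 0 positive; Clause 2: 0 positive; Clause 3: 3 positive.
Total positive literal occurrences = 3.

3


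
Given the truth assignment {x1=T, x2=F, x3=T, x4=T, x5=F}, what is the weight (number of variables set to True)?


The weight is the number of variables assigned True.
True variables: x1, x3, x4.
Weight = 3.

3


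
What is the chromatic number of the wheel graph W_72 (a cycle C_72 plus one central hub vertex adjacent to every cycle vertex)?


W_72 consists of the cycle C_72 together with a hub vertex adjacent to every cycle vertex.
The cycle C_72 needs 2 colors (even cycle -> 2).
The hub is adjacent to every cycle vertex, so it must receive a new color distinct from all of them.
Chromatic number = 2 + 1 = 3.

3


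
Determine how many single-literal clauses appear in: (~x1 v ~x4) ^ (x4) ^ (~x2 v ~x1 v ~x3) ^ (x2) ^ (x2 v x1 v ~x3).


A unit clause contains exactly one literal.
Unit clauses found: (x4), (x2).
Count = 2.

2


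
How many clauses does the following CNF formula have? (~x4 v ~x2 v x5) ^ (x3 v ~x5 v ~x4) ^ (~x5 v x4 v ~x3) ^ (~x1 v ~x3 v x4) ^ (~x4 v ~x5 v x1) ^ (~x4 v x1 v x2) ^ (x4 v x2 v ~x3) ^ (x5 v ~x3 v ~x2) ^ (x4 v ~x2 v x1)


Each group enclosed in parentheses joined by ^ is one clause.
Counting the conjuncts: 9 clauses.

9


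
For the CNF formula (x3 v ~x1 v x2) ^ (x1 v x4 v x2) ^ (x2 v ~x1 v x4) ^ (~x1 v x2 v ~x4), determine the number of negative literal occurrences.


Scan each clause for negated literals.
Clause 1: 1 negative; Clause 2: 0 negative; Clause 3: 1 negative; Clause 4: 2 negative.
Total negative literal occurrences = 4.

4


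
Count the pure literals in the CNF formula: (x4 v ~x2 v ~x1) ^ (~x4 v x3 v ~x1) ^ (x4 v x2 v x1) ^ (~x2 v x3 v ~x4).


A pure literal appears in only one polarity across all clauses.
Pure literals: x3 (positive only).
Count = 1.

1


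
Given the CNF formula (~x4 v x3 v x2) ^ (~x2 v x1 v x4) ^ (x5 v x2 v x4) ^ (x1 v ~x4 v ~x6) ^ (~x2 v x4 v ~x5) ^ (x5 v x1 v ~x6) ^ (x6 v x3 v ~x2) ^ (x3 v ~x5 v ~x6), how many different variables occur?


Identify each distinct variable in the formula.
Variables found: x1, x2, x3, x4, x5, x6.
Total distinct variables = 6.

6


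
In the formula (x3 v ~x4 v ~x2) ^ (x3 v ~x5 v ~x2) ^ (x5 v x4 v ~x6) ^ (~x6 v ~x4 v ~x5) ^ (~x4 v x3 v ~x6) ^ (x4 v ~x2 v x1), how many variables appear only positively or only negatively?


A pure literal appears in only one polarity across all clauses.
Pure literals: x1 (positive only), x2 (negative only), x3 (positive only), x6 (negative only).
Count = 4.

4


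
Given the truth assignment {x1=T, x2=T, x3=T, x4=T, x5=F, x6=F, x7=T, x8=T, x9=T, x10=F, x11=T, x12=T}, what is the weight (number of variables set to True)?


The weight is the number of variables assigned True.
True variables: x1, x2, x3, x4, x7, x8, x9, x11, x12.
Weight = 9.

9


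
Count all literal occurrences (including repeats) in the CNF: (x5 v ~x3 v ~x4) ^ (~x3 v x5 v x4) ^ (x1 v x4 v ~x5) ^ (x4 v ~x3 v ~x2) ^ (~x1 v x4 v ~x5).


Clause lengths: 3, 3, 3, 3, 3.
Sum = 3 + 3 + 3 + 3 + 3 = 15.

15


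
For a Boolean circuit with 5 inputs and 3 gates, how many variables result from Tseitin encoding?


The Tseitin transformation introduces one auxiliary variable per gate.
Total variables = inputs + gates = 5 + 3 = 8.

8


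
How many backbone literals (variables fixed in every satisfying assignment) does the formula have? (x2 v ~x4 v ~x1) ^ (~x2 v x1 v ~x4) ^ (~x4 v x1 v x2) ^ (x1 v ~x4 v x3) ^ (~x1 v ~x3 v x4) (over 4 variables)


Find all satisfying assignments: 8 model(s).
Check which variables have the same value in every model.
No variable is fixed across all models.
Backbone size = 0.

0


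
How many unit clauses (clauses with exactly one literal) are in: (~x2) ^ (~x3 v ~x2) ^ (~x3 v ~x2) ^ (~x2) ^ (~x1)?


A unit clause contains exactly one literal.
Unit clauses found: (~x2), (~x2), (~x1).
Count = 3.

3


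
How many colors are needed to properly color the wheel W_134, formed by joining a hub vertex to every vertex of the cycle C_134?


W_134 consists of the cycle C_134 together with a hub vertex adjacent to every cycle vertex.
The cycle C_134 needs 2 colors (even cycle -> 2).
The hub is adjacent to every cycle vertex, so it must receive a new color distinct from all of them.
Chromatic number = 2 + 1 = 3.

3


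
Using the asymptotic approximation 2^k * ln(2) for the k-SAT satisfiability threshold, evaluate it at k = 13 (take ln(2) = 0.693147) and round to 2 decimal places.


Using the asymptotic formula: threshold ~ 2^k * ln(2).
2^13 = 8192.
8192 * 0.693147 = 5678.26.

5678.26


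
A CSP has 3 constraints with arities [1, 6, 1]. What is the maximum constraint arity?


The arities are: 1, 6, 1.
Scan for the maximum value.
Maximum arity = 6.

6


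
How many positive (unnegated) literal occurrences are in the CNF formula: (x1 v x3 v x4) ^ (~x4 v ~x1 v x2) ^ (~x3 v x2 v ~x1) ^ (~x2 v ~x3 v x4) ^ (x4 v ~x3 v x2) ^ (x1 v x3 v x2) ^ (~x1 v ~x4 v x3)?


Scan each clause for unnegated literals.
Clause 1: 3 positive; Clause 2: 1 positive; Clause 3: 1 positive; Clause 4: 1 positive; Clause 5: 2 positive; Clause 6: 3 positive; Clause 7: 1 positive.
Total positive literal occurrences = 12.

12


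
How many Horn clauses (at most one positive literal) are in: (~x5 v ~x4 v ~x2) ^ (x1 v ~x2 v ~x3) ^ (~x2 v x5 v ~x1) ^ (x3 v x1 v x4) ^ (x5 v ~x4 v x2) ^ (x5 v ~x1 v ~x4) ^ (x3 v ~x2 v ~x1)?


A Horn clause has at most one positive literal.
Clause 1: 0 positive lit(s) -> Horn
Clause 2: 1 positive lit(s) -> Horn
Clause 3: 1 positive lit(s) -> Horn
Clause 4: 3 positive lit(s) -> not Horn
Clause 5: 2 positive lit(s) -> not Horn
Clause 6: 1 positive lit(s) -> Horn
Clause 7: 1 positive lit(s) -> Horn
Total Horn clauses = 5.

5


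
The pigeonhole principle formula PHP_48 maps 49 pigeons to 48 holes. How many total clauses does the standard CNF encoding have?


The PHP encoding has two parts:
1) At-least-one-hole clauses: 49 (one per pigeon, each with 48 literals).
2) At-most-one-pigeon-per-hole clauses: 48 holes * C(49,2) = 48 * 1176 = 56448.
Total clauses = 49 + 56448 = 56497.

56497


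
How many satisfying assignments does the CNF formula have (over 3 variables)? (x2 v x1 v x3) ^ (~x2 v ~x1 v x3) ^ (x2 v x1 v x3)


Enumerate all 8 truth assignments over 3 variables.
Test each against every clause.
Satisfying assignments found: 6.

6


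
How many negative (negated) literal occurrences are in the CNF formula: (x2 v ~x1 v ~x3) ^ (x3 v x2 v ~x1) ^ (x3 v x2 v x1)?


Scan each clause for negated literals.
Clause 1: 2 negative; Clause 2: 1 negative; Clause 3: 0 negative.
Total negative literal occurrences = 3.

3


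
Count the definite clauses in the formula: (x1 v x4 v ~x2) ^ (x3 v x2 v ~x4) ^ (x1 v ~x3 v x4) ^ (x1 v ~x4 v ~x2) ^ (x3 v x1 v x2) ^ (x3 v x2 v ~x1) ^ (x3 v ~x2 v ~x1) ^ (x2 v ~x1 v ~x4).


A definite clause has exactly one positive literal.
Clause 1: 2 positive -> not definite
Clause 2: 2 positive -> not definite
Clause 3: 2 positive -> not definite
Clause 4: 1 positive -> definite
Clause 5: 3 positive -> not definite
Clause 6: 2 positive -> not definite
Clause 7: 1 positive -> definite
Clause 8: 1 positive -> definite
Definite clause count = 3.

3


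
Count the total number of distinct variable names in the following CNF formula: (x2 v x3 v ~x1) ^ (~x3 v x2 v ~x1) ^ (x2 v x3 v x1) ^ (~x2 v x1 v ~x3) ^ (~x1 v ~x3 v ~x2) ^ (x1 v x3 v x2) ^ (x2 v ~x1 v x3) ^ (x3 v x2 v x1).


Identify each distinct variable in the formula.
Variables found: x1, x2, x3.
Total distinct variables = 3.

3


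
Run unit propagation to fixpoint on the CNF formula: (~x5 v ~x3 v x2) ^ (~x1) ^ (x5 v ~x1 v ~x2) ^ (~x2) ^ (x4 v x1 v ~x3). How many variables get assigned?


Unit propagation repeatedly assigns the literal in any unit clause, then simplifies.
Assignments in order: x1 = F, x2 = F.
No further unit clauses remain.
Total variables assigned = 2.

2


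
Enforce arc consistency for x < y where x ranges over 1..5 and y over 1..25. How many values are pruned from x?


For the constraint x < y, x needs a supporting value in y's domain.
x can be at most 24 (one less than y's maximum).
Valid x values from domain: 5 out of 5.
Pruned = 5 - 5 = 0.

0


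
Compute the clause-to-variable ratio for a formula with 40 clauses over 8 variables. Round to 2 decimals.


Clause-to-variable ratio = clauses / variables.
40 / 8 = 5.0.

5.0


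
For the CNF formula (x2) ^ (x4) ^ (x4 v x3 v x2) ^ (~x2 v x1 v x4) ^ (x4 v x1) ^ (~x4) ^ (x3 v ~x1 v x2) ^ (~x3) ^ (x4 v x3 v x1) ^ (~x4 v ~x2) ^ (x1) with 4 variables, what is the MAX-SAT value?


Enumerate all 16 truth assignments.
For each, count how many of the 11 clauses are satisfied.
The formula is not fully satisfiable, so the maximum is below 11.
Maximum simultaneously satisfiable clauses = 10.

10


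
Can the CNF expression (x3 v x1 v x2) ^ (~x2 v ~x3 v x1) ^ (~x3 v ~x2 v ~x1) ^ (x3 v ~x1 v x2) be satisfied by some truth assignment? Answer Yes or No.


Check all 8 possible truth assignments.
Number of satisfying assignments found: 4.
The formula is satisfiable.

Yes


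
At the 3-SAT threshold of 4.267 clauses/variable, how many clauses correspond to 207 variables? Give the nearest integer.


The 3-SAT phase transition occurs at approximately 4.267 clauses per variable.
m = 4.267 * 207 = 883.269.
Rounded to nearest integer: 883.

883


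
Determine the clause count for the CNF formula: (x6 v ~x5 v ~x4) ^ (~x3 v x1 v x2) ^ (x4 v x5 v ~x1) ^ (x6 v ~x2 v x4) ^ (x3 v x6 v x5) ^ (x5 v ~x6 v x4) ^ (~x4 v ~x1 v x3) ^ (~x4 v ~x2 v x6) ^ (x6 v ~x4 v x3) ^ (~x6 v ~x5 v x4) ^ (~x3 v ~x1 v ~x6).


Each group enclosed in parentheses joined by ^ is one clause.
Counting the conjuncts: 11 clauses.

11


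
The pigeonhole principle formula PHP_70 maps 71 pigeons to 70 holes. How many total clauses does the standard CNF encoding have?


The PHP encoding has two parts:
1) At-least-one-hole clauses: 71 (one per pigeon, each with 70 literals).
2) At-most-one-pigeon-per-hole clauses: 70 holes * C(71,2) = 70 * 2485 = 173950.
Total clauses = 71 + 173950 = 174021.

174021


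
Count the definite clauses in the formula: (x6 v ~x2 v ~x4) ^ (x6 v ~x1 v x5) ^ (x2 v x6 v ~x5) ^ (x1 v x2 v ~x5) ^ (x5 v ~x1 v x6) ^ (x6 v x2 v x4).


A definite clause has exactly one positive literal.
Clause 1: 1 positive -> definite
Clause 2: 2 positive -> not definite
Clause 3: 2 positive -> not definite
Clause 4: 2 positive -> not definite
Clause 5: 2 positive -> not definite
Clause 6: 3 positive -> not definite
Definite clause count = 1.

1


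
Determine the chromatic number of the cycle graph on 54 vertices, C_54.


A cycle on an even number of vertices is bipartite: alternate two colors around the cycle.
Since 54 is even, two colors suffice, and at least two are needed because the graph has edges.
Chromatic number = 2.

2


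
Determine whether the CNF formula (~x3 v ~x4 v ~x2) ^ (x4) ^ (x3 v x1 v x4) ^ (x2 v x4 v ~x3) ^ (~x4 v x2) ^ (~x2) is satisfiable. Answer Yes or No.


Check all 16 possible truth assignments.
Number of satisfying assignments found: 0.
The formula is unsatisfiable.

No


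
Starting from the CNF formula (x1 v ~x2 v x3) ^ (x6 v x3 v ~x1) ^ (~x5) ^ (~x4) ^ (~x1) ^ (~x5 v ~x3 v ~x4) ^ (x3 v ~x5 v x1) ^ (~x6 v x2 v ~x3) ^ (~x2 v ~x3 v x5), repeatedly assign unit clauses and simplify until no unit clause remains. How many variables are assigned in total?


Unit propagation repeatedly assigns the literal in any unit clause, then simplifies.
Assignments in order: x5 = F, x4 = F, x1 = F.
No further unit clauses remain.
Total variables assigned = 3.

3


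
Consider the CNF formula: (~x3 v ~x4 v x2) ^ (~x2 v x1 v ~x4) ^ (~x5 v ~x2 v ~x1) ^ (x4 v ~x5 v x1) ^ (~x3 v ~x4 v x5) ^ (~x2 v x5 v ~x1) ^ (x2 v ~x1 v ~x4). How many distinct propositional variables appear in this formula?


Identify each distinct variable in the formula.
Variables found: x1, x2, x3, x4, x5.
Total distinct variables = 5.

5


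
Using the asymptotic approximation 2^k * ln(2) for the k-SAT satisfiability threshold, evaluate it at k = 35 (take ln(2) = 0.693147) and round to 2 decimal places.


Using the asymptotic formula: threshold ~ 2^k * ln(2).
2^35 = 34359738368.
34359738368 * 0.693147 = 23816349570.56.

23816349570.56


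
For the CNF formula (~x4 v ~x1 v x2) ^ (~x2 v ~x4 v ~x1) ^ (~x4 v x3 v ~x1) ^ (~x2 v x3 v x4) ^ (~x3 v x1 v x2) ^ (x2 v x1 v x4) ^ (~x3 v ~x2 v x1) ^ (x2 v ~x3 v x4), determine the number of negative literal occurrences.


Scan each clause for negated literals.
Clause 1: 2 negative; Clause 2: 3 negative; Clause 3: 2 negative; Clause 4: 1 negative; Clause 5: 1 negative; Clause 6: 0 negative; Clause 7: 2 negative; Clause 8: 1 negative.
Total negative literal occurrences = 12.

12


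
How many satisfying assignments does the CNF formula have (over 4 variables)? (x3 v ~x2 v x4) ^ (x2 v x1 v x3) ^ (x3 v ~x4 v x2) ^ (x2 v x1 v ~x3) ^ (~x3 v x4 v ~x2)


Enumerate all 16 truth assignments over 4 variables.
Test each against every clause.
Satisfying assignments found: 7.

7


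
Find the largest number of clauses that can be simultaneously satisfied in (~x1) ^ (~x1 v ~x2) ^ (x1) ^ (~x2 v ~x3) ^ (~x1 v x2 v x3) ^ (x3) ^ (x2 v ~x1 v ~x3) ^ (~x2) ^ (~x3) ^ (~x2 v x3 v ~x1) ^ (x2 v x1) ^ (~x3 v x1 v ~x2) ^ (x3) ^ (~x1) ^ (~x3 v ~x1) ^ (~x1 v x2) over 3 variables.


Enumerate all 8 truth assignments.
For each, count how many of the 16 clauses are satisfied.
The formula is not fully satisfiable, so the maximum is below 16.
Maximum simultaneously satisfiable clauses = 13.

13


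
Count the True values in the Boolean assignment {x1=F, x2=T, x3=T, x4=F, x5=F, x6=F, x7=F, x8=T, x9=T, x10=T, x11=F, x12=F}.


The weight is the number of variables assigned True.
True variables: x2, x3, x8, x9, x10.
Weight = 5.

5


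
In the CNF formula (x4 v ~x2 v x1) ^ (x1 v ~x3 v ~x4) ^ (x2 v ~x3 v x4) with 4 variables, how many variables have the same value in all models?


Find all satisfying assignments: 10 model(s).
Check which variables have the same value in every model.
No variable is fixed across all models.
Backbone size = 0.

0
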